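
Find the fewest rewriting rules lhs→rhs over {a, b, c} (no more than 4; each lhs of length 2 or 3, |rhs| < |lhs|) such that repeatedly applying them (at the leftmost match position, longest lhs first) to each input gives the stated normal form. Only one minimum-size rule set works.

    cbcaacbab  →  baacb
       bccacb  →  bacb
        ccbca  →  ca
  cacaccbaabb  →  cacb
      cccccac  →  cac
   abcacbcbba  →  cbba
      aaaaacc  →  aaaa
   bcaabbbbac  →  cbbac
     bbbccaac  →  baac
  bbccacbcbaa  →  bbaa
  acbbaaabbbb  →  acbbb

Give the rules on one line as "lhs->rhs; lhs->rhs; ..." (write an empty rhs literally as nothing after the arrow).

ab->; bc->c; cc->b

  | cbcaacbab => ccaacbab => baacbab => baacb
  | bccacb => ccacb => bacb
  | ccbca => bbca => bca => ca
  | cacaccbaabb => cacabbaabb => cacbaabb => cacbab => cacb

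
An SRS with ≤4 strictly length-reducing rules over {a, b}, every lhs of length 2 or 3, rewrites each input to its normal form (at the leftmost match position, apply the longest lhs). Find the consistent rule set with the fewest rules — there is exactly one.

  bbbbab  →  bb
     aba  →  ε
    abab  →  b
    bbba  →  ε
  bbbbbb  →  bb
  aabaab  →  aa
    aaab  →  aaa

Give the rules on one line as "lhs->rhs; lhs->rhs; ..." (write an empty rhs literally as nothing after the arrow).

ab->a; aba->; ba->; bbb->b

  | bbbbab => bbab => bb
  | aba => ε
  | abab => b
  | bbba => ba => ε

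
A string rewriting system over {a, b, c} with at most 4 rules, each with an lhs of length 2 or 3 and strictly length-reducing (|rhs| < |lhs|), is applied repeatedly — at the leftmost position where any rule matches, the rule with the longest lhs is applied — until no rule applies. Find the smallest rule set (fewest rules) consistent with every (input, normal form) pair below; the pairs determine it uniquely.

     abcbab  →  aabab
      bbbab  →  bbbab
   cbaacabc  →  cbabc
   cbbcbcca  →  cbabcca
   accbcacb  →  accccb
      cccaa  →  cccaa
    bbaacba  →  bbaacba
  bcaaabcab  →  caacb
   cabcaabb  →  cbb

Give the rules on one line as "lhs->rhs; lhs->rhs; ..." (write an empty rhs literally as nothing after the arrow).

aca->; bca->c; bcb->ab

  | abcbab => aabab
  | bbbab
  | cbaacabc => cbabc
  | cbbcbcca => cbabcca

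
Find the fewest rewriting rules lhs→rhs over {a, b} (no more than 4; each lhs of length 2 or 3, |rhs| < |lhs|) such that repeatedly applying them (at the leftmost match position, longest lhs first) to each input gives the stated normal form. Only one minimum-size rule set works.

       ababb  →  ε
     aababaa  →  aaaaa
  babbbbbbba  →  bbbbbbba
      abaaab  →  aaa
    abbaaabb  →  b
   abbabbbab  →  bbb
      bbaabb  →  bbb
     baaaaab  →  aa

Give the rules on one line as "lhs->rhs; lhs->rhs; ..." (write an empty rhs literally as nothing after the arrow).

  | ababb => aabb => ab => ε
  | aababaa => aaabaa => aaaaa
  | babbbbbbba => bbbbbbba
  | abaaab => aaaab => aaa

ab->; aba->aa; baa->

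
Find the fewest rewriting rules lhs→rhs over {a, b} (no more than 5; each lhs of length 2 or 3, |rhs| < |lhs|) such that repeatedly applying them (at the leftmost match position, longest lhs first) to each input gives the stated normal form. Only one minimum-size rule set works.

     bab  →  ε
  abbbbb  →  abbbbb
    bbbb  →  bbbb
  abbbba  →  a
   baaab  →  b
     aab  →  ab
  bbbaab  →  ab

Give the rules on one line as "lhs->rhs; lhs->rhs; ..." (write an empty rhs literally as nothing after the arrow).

aa->a; aaa->; ba->a; bab->

  | bab => ε
  | abbbbb
  | bbbb
  | abbbba => abbba => abba => aba => aa => a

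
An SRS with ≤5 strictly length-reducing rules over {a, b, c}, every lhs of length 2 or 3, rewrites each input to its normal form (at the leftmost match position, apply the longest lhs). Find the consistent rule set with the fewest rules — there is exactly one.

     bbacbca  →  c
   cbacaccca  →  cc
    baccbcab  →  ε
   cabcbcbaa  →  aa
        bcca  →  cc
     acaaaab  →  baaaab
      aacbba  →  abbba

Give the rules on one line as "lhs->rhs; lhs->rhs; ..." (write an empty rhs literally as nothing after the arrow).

  | bbacbca => bbbbca => bbbca => bbca => bca => ca => c
  | cbacaccca => acaccca => baccca => bbcca => bcca => cca => cc
  | baccbcab => bbcbcab => bcbcab => cbcab => cab => cb => ε
  | cabcbcbaa => cbcbcbaa => cbcbaa => cbaa => aa

ac->b; bc->c; ca->c; cb->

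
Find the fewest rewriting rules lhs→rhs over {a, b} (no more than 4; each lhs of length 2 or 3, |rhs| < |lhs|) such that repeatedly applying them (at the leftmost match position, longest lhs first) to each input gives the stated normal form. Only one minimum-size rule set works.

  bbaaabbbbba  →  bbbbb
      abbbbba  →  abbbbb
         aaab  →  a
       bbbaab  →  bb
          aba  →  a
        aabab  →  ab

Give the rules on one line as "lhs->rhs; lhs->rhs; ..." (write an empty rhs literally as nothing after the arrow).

aab->; aba->a; ba->b; bab->

  | bbaaabbbbba => bbaabbbbba => bbabbbbba => bbbbba => bbbbb
  | abbbbba => abbbbb
  | aaab => a
  | bbbaab => bbbab => bb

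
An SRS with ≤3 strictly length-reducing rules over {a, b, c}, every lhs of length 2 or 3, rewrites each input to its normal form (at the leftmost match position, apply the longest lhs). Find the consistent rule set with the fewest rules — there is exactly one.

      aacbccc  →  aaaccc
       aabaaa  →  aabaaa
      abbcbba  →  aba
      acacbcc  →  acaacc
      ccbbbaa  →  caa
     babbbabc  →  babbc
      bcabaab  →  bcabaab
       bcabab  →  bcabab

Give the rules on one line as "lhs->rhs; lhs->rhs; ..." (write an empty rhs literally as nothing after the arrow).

bba->; cb->a

  | aacbccc => aaaccc
  | aabaaa
  | abbcbba => abbaba => aba
  | acacbcc => acaacc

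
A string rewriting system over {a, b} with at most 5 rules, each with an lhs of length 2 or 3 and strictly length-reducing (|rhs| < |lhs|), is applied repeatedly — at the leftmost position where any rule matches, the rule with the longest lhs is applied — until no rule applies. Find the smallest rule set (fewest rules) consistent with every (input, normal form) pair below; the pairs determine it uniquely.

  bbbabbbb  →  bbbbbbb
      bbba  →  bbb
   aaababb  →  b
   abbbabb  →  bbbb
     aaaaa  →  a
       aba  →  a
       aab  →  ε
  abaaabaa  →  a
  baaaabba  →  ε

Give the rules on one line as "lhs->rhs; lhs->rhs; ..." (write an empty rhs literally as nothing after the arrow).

  | bbbabbbb => bbbbbbb
  | bbba => bbb
  | aaababb => aababb => ababb => abb => b
  | abbbabb => bbabb => bbbb

aa->a; ab->; ba->; bba->bb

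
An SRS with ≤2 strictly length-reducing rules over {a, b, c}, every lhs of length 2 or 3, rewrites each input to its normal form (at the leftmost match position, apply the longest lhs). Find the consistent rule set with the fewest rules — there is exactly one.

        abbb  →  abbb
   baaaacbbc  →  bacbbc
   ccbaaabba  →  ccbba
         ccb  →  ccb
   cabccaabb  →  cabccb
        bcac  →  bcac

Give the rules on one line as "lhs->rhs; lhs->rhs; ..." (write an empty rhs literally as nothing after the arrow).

  | abbb
  | baaaacbbc => baaacbbc => baacbbc => bacbbc
  | ccbaaabba => ccbaabba => ccbba
  | ccb

aa->a; aab->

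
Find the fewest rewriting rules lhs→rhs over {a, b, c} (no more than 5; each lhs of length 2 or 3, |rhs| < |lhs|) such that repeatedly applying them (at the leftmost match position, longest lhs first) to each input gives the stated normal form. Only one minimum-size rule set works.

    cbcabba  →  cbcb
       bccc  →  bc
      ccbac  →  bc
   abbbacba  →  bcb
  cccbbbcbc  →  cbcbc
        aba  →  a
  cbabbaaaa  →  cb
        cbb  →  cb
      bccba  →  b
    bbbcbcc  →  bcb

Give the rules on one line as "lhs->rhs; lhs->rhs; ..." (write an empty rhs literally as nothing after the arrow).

ab->; ba->b; bb->b; cc->

  | cbcabba => cbcba => cbcb
  | bccc => bc
  | ccbac => bac => bc
  | abbbacba => bbacba => bacba => bcba => bcb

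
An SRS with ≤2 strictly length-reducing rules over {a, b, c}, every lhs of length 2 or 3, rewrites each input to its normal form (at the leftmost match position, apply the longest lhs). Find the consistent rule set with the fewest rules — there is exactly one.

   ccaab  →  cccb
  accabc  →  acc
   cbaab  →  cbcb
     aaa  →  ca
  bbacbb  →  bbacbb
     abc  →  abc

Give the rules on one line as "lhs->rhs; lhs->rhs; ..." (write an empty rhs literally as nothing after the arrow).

aa->c; cab->

  | ccaab => cccb
  | accabc => acc
  | cbaab => cbcb
  | aaa => ca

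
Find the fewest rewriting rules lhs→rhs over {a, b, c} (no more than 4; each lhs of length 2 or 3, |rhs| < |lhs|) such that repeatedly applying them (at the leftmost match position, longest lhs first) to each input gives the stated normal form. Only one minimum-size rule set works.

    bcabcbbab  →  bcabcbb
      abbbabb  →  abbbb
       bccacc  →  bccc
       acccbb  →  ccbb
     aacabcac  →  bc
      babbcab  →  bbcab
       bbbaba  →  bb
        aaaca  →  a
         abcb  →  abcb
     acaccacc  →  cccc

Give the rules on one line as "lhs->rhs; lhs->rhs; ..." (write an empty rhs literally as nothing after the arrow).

ac->; aca->c; ba->

  | bcabcbbab => bcabcbb
  | abbbabb => abbbb
  | bccacc => bccc
  | acccbb => ccbb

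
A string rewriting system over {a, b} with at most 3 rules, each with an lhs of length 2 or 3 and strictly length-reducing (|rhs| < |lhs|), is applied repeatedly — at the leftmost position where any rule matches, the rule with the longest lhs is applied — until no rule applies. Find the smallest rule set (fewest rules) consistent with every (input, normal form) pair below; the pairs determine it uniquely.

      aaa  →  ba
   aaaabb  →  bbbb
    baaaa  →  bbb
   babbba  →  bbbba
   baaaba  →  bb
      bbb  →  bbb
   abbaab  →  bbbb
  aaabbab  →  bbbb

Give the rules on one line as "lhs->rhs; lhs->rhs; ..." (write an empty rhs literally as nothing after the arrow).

  | aaa => ba
  | aaaabb => baabb => bbbb
  | baaaa => bbaa => bbb
  | babbba => bbbba

aa->b; ab->b; aba->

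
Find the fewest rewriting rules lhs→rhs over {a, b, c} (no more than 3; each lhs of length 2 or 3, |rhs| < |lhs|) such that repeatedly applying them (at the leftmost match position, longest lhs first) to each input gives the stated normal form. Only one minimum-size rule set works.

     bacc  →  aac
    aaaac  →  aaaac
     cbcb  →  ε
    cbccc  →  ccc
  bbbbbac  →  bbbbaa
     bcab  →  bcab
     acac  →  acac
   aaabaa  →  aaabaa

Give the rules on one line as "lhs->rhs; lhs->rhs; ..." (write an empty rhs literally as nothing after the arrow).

  | bacc => aac
  | aaaac
  | cbcb => cb => ε
  | cbccc => ccc

bac->aa; cb->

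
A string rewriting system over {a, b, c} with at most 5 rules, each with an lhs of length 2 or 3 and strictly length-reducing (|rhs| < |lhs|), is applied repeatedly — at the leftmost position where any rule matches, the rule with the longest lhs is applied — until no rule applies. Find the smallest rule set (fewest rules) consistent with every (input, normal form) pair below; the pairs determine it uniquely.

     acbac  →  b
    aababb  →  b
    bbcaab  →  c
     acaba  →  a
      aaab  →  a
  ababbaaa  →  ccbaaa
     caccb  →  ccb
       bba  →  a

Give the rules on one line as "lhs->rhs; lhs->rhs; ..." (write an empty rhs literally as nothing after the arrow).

  | acbac => bac => b
  | aababb => acabb => bbb => b
  | bbcaab => caab => cac => c
  | acaba => bba => a

ab->c; ac->; aca->b; bb->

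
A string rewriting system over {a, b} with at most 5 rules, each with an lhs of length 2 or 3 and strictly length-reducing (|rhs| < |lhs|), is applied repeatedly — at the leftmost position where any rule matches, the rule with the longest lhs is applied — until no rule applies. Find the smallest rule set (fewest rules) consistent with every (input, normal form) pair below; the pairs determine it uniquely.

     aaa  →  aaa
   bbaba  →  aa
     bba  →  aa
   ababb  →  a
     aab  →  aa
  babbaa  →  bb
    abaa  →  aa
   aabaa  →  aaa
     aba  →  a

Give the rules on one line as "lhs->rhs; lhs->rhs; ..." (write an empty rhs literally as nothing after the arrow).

ab->a; aba->a; baa->bb; bba->aa

  | aaa
  | bbaba => aaba => aa
  | bba => aa
  | ababb => abb => ab => a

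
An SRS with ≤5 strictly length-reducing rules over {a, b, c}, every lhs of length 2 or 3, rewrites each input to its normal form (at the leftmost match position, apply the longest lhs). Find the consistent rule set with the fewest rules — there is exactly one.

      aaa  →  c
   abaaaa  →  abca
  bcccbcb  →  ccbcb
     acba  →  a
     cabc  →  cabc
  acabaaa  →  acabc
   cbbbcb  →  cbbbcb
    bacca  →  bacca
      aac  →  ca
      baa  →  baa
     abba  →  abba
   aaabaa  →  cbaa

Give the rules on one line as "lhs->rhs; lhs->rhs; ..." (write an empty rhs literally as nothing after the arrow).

  | aaa => c
  | abaaaa => abca
  | bcccbcb => ccbcb
  | acba => a

aaa->c; aac->ca; acb->; bcc->c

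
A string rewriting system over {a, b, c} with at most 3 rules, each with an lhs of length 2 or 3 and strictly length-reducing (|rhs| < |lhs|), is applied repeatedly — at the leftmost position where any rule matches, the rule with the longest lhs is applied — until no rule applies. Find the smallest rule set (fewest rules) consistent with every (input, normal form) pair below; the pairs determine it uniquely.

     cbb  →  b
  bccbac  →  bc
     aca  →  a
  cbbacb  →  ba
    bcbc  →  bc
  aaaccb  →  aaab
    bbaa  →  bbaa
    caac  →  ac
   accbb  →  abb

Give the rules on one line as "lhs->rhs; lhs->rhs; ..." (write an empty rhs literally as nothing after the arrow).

  | cbb => b
  | bccbac => bcac => bc
  | aca => a
  | cbbacb => bacb => ba

acc->a; ca->; cb->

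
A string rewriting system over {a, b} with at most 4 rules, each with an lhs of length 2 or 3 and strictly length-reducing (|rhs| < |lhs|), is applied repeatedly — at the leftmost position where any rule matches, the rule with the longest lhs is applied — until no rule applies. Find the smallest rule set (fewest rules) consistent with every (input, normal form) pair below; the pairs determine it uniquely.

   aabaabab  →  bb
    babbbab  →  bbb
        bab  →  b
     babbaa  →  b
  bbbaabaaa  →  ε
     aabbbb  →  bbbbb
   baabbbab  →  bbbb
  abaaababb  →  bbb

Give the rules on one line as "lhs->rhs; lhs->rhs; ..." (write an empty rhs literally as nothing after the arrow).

  | aabaabab => bbaabab => baabab => aabab => bbab => bb
  | babbbab => bbbab => bbb
  | bab => b
  | babbaa => bbaa => baa => aa => b

aa->b; ba->; baa->aa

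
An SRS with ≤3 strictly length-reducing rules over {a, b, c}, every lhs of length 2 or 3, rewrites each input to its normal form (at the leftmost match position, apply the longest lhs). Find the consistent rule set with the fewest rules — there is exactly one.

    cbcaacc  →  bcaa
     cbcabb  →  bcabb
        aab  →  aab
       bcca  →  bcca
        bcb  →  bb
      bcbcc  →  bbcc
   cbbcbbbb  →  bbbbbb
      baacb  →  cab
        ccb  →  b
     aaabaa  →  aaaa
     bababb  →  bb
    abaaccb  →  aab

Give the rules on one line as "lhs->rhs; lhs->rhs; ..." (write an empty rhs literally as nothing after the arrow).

  | cbcaacc => bcaacc => bcaac => bcaa
  | cbcabb => bcabb
  | aab
  | bcca

ac->a; ba->c; cb->b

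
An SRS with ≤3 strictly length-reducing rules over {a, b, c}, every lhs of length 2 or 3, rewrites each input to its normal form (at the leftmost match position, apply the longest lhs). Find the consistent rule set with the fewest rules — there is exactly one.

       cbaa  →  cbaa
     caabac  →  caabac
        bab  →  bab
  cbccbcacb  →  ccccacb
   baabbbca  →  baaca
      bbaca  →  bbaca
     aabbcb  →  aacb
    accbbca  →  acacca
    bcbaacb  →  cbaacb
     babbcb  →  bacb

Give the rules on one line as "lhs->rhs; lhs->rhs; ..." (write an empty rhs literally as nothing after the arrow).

bc->c; cbb->ac

  | cbaa
  | caabac
  | bab
  | cbccbcacb => cccbcacb => ccccacb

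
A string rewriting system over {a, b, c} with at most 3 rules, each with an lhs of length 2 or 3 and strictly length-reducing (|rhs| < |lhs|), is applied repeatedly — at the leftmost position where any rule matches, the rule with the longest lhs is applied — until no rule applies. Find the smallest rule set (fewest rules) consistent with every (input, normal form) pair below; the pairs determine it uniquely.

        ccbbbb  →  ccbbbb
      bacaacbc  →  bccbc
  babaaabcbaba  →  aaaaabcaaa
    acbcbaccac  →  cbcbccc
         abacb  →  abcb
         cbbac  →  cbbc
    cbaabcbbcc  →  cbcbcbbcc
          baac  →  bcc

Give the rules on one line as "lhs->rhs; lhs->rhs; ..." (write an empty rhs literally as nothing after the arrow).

ac->c; baa->bc; bab->aa

  | ccbbbb
  | bacaacbc => bcaacbc => bcacbc => bccbc
  | babaaabcbaba => aaaaabcbaba => aaaaabcaaa
  | acbcbaccac => cbcbaccac => cbcbccac => cbcbccc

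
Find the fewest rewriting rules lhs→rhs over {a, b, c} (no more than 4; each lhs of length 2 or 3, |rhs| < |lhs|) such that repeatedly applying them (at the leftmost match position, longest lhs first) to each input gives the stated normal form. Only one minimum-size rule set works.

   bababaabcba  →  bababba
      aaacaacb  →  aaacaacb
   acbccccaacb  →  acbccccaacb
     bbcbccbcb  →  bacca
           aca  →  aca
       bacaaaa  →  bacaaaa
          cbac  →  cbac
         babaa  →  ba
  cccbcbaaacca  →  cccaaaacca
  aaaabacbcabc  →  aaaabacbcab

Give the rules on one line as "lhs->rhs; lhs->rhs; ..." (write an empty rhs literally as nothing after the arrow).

abc->ab; baa->; bcb->a

  | bababaabcba => bababcba => bababba
  | aaacaacb
  | acbccccaacb
  | bbcbccbcb => baccbcb => bacca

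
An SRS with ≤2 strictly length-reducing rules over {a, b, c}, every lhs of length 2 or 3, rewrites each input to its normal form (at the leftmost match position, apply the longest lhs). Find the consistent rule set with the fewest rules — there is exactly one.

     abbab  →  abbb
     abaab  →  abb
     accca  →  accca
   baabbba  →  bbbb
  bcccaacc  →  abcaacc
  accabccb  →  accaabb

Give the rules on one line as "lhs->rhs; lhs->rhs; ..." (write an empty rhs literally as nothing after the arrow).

ba->b; bcc->ab

  | abbab => abbb
  | abaab => abab => abb
  | accca
  | baabbba => babbba => bbbba => bbbb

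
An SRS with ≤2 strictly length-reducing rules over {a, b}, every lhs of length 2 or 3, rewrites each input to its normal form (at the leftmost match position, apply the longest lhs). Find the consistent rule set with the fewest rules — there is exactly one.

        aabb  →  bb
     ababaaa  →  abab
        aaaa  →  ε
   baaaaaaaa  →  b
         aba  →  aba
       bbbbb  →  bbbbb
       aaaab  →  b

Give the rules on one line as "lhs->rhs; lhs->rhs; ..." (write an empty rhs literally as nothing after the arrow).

aa->; aaa->aa

  | aabb => bb
  | ababaaa => ababaa => abab
  | aaaa => aaa => aa => ε
  | baaaaaaaa => baaaaaaa => baaaaaa => baaaaa => baaaa => baaa => baa => b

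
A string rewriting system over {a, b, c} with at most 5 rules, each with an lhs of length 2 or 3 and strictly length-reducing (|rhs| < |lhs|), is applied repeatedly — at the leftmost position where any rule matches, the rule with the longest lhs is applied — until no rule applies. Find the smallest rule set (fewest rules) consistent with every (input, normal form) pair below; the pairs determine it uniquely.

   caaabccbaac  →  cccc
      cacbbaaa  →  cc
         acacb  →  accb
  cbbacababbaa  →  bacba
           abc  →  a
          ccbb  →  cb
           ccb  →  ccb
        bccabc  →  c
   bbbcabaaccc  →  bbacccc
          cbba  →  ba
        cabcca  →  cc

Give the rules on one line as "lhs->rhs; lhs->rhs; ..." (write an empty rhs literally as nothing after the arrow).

baa->c; bc->; ca->c; cbb->b

  | caaabccbaac => caabccbaac => cabccbaac => cbccbaac => ccbaac => cccc
  | cacbbaaa => ccbbaaa => cbaaa => cca => cc
  | acacb => accb
  | cbbacababbaa => bacababbaa => bacbabbaa => bacbabc => bacba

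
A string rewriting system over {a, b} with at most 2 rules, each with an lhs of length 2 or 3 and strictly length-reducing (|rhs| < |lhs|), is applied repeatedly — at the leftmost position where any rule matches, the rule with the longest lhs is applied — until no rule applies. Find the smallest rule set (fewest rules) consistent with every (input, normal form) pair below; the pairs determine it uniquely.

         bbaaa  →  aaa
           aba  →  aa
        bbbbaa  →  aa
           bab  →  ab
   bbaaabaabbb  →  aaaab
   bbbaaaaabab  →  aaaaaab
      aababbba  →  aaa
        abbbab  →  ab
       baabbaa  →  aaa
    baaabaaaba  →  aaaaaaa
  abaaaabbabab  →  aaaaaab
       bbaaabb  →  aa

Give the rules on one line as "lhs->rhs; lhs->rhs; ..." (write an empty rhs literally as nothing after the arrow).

abb->; ba->a

  | bbaaa => baaa => aaa
  | aba => aa
  | bbbbaa => bbbaa => bbaa => baa => aa
  | bab => ab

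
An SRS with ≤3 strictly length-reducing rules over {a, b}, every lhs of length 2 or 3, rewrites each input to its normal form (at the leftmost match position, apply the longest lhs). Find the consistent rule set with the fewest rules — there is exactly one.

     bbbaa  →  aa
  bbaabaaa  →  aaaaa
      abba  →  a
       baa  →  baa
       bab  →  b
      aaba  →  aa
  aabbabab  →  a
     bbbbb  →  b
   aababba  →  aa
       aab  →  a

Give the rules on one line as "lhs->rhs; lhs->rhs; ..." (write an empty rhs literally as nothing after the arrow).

ab->; abb->; bb->a

  | bbbaa => abaa => aa
  | bbaabaaa => aaabaaa => aaaaa
  | abba => a
  | baa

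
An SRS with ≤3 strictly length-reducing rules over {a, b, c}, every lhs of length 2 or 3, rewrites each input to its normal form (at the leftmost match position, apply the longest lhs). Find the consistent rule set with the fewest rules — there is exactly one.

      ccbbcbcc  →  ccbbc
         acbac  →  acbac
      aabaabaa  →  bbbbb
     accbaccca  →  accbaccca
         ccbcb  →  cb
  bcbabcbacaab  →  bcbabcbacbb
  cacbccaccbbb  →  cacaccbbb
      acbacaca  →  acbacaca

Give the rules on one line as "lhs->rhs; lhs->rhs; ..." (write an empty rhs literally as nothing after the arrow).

aa->b; cbc->

  | ccbbcbcc => ccbbc
  | acbac
  | aabaabaa => bbaabaa => bbbbaa => bbbbb
  | accbaccca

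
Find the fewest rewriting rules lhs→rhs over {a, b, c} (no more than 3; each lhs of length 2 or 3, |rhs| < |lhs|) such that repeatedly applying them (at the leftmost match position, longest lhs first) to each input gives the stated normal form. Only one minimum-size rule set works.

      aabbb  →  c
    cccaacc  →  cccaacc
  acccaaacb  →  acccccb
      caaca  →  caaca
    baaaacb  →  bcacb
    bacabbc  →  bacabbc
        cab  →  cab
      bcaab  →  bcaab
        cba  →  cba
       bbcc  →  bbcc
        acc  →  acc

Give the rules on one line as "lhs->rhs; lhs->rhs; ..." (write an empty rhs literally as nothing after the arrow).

aaa->c; bbb->a

  | aabbb => aaa => c
  | cccaacc
  | acccaaacb => acccccb
  | caaca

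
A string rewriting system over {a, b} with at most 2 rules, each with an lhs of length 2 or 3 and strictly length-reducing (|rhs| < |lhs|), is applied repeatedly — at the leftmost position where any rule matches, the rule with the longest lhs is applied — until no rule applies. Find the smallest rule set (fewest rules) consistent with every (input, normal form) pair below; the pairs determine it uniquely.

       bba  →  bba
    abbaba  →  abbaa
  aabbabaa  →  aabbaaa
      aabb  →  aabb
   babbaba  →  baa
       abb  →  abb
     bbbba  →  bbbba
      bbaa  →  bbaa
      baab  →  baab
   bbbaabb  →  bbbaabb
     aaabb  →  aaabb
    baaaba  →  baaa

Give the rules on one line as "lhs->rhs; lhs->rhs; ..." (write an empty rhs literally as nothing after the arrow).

aba->a; bab->ba

  | bba
  | abbaba => abbaa
  | aabbabaa => aabbaaa
  | aabb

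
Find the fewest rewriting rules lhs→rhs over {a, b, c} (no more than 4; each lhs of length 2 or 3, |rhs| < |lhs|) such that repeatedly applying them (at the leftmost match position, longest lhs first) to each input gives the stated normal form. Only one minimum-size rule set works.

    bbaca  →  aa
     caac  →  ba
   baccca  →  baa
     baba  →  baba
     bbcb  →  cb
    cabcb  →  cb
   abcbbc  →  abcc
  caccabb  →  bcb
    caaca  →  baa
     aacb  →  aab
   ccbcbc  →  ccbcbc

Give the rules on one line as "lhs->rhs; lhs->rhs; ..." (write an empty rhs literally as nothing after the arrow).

  | bbaca => aca => aa
  | caac => bac => ba
  | baccca => bacca => baca => baa
  | baba

ac->a; bb->; ca->b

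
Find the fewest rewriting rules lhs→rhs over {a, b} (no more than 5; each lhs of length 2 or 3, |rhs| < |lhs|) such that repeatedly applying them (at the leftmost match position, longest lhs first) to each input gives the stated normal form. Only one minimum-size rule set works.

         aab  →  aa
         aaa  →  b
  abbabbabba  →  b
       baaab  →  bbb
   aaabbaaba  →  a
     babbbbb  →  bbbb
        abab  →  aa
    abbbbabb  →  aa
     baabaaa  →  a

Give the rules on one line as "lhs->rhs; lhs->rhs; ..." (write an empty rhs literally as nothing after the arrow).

aaa->b; ab->a; bab->; bba->

  | aab => aa
  | aaa => b
  | abbabbabba => ababbabba => aabbabba => aababba => aaabba => bbba => b
  | baaab => bbb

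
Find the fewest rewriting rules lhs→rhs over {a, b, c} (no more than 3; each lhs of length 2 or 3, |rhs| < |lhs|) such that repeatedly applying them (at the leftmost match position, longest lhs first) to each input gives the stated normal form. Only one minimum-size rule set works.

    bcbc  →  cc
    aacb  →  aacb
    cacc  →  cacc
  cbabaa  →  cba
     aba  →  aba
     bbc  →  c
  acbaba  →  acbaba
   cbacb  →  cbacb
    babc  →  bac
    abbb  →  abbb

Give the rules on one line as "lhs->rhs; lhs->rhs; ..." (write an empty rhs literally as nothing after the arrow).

  | bcbc => cbc => cc
  | aacb
  | cacc
  | cbabaa => cba

baa->; bc->c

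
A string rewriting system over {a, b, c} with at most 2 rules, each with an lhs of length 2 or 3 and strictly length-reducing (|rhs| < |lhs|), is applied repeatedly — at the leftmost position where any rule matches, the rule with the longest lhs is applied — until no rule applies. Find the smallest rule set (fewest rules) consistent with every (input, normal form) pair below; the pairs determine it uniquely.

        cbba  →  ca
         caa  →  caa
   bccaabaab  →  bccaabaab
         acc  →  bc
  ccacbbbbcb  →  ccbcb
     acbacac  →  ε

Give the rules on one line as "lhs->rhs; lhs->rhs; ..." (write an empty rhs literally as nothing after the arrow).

ac->b; bb->

  | cbba => ca
  | caa
  | bccaabaab
  | acc => bc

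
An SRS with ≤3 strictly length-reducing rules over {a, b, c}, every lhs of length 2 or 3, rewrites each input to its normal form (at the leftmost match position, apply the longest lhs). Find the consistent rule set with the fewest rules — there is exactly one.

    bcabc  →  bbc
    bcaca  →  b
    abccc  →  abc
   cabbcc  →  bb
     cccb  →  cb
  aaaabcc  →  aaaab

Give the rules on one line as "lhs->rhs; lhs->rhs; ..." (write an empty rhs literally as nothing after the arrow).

  | bcabc => bbc
  | bcaca => bca => b
  | abccc => abc
  | cabbcc => bbcc => bb

ca->; cc->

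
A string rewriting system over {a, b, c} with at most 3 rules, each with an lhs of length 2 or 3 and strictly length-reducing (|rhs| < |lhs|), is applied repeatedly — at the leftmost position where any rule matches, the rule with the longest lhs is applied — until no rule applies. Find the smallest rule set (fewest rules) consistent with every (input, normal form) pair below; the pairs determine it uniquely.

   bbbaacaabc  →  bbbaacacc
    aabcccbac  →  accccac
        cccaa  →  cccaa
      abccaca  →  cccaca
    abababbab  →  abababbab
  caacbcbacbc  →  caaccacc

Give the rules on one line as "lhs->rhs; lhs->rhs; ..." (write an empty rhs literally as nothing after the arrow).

  | bbbaacaabc => bbbaacacc
  | aabcccbac => accccbac => accccac
  | cccaa
  | abccaca => cccaca

abc->cc; cb->c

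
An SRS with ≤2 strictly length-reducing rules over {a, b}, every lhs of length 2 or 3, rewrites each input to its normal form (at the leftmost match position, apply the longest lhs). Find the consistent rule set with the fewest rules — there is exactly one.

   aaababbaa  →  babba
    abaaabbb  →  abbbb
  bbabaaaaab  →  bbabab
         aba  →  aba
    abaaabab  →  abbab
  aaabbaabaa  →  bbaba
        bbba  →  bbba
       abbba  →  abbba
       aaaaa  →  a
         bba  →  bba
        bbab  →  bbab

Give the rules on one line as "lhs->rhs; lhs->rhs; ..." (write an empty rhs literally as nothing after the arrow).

aa->a; aaa->

  | aaababbaa => babbaa => babba
  | abaaabbb => abbbb
  | bbabaaaaab => bbabaab => bbabab
  | aba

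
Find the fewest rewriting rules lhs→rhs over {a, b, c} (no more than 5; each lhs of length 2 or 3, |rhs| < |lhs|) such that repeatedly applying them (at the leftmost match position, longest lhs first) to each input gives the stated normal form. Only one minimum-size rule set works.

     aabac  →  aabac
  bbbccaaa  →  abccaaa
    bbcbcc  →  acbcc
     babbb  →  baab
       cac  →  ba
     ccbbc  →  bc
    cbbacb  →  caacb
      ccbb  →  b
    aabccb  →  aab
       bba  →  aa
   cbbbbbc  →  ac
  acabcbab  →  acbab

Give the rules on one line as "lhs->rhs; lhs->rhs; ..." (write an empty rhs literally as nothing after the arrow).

bb->a; cab->; cac->ba; ccb->

  | aabac
  | bbbccaaa => abccaaa
  | bbcbcc => acbcc
  | babbb => baab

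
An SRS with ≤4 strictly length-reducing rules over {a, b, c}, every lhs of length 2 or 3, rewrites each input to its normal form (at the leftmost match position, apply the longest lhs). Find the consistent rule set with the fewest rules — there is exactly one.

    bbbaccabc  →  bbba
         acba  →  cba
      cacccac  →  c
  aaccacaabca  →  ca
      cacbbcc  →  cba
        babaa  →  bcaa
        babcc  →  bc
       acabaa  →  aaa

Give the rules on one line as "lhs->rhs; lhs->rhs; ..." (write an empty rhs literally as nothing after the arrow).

ab->c; ac->c; cc->a

  | bbbaccabc => bbbccabc => bbbaabc => bbbacc => bbbcc => bbba
  | acba => cba
  | cacccac => ccccac => accac => ccac => aac => ac => c
  | aaccacaabca => accacaabca => ccacaabca => aacaabca => acaabca => caabca => cacca => ccca => aca => ca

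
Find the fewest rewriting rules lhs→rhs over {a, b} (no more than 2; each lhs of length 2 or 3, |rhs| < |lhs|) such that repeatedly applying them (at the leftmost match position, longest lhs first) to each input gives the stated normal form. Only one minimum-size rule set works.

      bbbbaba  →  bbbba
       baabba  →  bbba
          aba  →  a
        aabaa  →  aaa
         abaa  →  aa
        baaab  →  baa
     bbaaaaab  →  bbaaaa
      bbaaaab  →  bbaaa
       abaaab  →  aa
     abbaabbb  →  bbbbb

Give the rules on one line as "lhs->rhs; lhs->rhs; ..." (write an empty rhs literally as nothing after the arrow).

ab->; abb->bb

  | bbbbaba => bbbba
  | baabba => babba => bbba
  | aba => a
  | aabaa => aaa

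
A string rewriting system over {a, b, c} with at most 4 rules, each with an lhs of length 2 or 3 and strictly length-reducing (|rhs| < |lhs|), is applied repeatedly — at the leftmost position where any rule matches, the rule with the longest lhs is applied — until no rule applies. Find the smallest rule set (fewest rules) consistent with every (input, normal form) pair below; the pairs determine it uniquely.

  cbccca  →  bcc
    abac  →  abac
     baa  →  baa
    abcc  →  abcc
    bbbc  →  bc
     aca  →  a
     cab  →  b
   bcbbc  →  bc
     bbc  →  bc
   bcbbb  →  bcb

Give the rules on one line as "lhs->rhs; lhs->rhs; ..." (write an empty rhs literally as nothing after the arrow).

  | cbccca => bccca => bcc
  | abac
  | baa
  | abcc

bb->b; ca->; cbc->bc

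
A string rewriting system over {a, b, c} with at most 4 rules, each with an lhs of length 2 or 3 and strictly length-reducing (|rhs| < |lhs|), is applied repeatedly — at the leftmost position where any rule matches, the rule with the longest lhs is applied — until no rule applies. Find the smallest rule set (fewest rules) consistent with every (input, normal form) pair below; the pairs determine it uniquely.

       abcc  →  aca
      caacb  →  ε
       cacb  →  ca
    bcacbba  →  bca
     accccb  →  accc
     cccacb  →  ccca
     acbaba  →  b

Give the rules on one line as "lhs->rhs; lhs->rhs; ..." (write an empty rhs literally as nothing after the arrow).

  | abcc => aca
  | caacb => cbcb => cb => ε
  | cacb => ca
  | bcacbba => bcaba => bca

aa->b; ba->; bcc->ca; cb->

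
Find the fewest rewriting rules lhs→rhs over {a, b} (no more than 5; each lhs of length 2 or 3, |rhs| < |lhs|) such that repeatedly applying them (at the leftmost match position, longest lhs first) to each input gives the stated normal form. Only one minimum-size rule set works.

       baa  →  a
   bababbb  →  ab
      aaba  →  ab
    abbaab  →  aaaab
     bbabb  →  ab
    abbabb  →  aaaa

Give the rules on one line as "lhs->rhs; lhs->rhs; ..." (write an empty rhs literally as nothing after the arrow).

aba->b; abb->aa; ba->; bbb->ab

  | baa => a
  | bababbb => babbb => bbb => ab
  | aaba => ab
  | abbaab => aaaab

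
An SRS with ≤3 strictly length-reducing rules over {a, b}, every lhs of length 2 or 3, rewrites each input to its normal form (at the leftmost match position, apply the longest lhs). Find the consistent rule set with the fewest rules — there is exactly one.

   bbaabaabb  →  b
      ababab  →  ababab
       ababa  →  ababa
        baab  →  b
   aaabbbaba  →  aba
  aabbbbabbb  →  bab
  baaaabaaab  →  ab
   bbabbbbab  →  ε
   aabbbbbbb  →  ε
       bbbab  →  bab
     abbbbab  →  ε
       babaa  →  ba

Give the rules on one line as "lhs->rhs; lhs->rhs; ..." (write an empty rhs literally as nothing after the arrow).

aa->b; aaa->b; bb->

  | bbaabaabb => aabaabb => bbaabb => aabb => bbb => b
  | ababab
  | ababa
  | baab => bbb => b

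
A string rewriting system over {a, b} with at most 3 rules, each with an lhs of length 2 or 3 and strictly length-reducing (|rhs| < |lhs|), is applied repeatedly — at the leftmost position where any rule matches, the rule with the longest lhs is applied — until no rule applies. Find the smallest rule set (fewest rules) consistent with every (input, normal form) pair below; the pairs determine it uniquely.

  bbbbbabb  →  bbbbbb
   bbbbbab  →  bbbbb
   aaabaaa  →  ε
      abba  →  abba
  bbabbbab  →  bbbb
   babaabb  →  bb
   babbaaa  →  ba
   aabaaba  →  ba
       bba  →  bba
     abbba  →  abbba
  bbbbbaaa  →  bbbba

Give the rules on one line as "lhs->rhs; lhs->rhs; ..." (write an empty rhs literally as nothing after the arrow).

  | bbbbbabb => bbbbbb
  | bbbbbab => bbbbb
  | aaabaaa => abaaa => aa => ε
  | abba

aa->; baa->; bab->b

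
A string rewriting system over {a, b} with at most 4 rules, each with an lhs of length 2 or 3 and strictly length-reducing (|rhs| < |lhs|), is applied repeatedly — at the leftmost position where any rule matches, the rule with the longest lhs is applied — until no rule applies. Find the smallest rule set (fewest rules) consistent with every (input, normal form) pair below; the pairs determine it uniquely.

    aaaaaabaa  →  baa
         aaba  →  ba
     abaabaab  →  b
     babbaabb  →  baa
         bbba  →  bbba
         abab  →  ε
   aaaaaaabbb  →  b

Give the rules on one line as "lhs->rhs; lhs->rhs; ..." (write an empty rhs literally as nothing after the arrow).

ab->b; abb->a; bab->

  | aaaaaabaa => aaaaabaa => aaaabaa => aaabaa => aabaa => abaa => baa
  | aaba => aba => ba
  | abaabaab => baabaab => babaab => aab => ab => b
  | babbaabb => baabb => baa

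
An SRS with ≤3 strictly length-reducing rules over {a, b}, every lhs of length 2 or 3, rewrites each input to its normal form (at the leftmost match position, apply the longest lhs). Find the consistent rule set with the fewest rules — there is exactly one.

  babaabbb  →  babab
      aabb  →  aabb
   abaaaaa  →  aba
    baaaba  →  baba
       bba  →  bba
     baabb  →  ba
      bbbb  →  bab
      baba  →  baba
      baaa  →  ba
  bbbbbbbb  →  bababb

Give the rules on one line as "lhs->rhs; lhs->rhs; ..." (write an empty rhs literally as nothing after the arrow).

baa->b; bbb->ba

  | babaabbb => babbbb => babab
  | aabb
  | abaaaaa => abaaa => aba
  | baaaba => baba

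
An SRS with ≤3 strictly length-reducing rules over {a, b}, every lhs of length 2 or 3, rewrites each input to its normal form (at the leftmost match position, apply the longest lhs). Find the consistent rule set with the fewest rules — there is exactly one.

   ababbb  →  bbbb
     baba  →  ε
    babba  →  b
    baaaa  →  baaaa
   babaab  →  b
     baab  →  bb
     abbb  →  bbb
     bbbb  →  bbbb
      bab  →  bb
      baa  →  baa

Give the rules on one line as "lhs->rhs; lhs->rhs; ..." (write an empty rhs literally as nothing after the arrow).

  | ababbb => babbb => bbbb
  | baba => bba => ε
  | babba => bbba => b
  | baaaa

ab->b; bba->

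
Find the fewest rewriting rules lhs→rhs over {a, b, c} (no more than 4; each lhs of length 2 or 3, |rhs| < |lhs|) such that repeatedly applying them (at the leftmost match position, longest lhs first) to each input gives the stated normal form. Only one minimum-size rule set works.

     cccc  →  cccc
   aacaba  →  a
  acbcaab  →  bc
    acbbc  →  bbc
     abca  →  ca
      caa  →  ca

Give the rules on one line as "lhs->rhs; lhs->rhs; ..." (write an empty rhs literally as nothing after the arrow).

  | cccc
  | aacaba => acaba => aba => a
  | acbcaab => bcaab => bcab => bc
  | acbbc => bbc

aa->a; ab->; ac->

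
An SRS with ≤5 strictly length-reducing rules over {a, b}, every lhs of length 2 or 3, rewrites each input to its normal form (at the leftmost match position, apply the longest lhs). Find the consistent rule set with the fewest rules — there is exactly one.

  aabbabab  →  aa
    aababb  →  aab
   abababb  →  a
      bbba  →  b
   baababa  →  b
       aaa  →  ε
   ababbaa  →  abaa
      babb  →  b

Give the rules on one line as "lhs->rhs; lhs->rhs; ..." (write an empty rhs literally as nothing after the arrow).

aaa->; abb->; bab->; bba->

  | aabbabab => aabab => aa
  | aababb => aab
  | abababb => aabb => a
  | bbba => b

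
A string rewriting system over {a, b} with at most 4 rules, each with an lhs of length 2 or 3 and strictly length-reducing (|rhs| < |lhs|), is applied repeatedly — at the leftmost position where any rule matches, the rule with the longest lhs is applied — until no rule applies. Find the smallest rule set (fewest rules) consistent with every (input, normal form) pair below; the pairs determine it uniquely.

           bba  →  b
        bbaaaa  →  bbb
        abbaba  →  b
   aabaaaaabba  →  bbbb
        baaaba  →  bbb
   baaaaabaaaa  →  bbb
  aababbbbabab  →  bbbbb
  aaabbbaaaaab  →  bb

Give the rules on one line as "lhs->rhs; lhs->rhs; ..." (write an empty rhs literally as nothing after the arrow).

aaa->bb; ab->b; aba->b; bba->b

  | bba => b
  | bbaaaa => baaa => bbb
  | abbaba => bbaba => bba => b
  | aabaaaaabba => abaaaabba => baaabba => bbbbba => bbbb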